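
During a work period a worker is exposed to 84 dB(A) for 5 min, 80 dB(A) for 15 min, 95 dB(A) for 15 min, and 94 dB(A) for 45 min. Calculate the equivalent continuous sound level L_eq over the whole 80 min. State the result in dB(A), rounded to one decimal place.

L_eq = 10·log₁₀[(1/T)·Σ tᵢ·10^(Lᵢ/10)] with T = 80 min.
Σ tᵢ·10^(Lᵢ/10) = 5·10^(84/10) + 15·10^(80/10) + 15·10^(95/10) + 45·10^(94/10) = 1.632e+11.
L_eq = 10·log₁₀(1.632e+11/80) = 93.10 dB(A).

93.1 dB(A)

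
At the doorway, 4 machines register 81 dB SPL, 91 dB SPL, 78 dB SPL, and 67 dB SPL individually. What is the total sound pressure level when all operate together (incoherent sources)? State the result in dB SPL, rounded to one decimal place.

For uncorrelated sources the intensities add, so convert each level to linear form, sum, and take 10·log₁₀ of the total.
Σ 10^(L/10) = 10^(81/10) + 10^(91/10) + 10^(78/10) + 10^(67/10) = 1.453e+09.
L_total = 10·log₁₀(1.453e+09) = 91.62 dB SPL.

91.6 dB SPL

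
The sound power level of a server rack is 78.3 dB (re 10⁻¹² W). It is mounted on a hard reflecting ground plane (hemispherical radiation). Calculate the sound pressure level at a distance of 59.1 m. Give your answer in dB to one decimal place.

34.9 dB

Free-field hemispherical radiation: L_p = L_w − 10·log₁₀(2π·r²), r = 59.1 m.
2π·r² = 2.195e+04 m², 10·log₁₀ of that is 43.414 dB.
L_p = 78.3 − 43.414 = 34.89 dB.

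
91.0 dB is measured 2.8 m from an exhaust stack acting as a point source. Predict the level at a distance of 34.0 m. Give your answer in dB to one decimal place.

69.3 dB

Spherical spreading from a point source gives a 20·log₁₀(r₂/r₁) drop.
L₂ = 91.0 − 20·log₁₀(34.0/2.8) = 91.0 − 21.686 = 69.31 dB.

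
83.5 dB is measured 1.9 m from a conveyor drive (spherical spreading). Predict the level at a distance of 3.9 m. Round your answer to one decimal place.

For a point source, L₂ = L₁ − 20·log₁₀(r₂/r₁).
L₂ = 83.5 − 20·log₁₀(3.9/1.9) = 83.5 − 6.246 = 77.25 dB.

77.3 dB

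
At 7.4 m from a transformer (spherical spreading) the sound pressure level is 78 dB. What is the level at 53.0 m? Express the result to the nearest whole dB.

For a point source, L₂ = L₁ − 20·log₁₀(r₂/r₁).
L₂ = 78 − 20·log₁₀(53.0/7.4) = 78 − 17.101 = 60.90 dB.

61 dB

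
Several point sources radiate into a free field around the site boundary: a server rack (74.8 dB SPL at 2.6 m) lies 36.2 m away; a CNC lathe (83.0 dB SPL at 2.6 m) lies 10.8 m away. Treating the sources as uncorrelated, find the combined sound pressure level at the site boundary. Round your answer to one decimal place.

Apply inverse-square spreading to bring every level to the receiver, then sum 10^(L/10).
server rack: 74.8 − 20·log₁₀(36.2/2.6) = 74.8 − 22.87 = 51.93 dB SPL.
CNC lathe: 83.0 − 20·log₁₀(10.8/2.6) = 83.0 − 12.37 = 70.63 dB SPL.
Σ 10^(L/10) = 1.172e+07 → L_total = 10·log₁₀(1.172e+07) = 70.69 dB SPL.

70.7 dB SPL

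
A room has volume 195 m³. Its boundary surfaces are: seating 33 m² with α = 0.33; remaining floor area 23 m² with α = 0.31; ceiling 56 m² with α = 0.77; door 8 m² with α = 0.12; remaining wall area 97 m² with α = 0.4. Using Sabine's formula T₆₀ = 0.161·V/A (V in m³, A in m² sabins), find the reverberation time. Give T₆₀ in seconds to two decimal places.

A = Σ Sᵢαᵢ = 33·0.33 + 23·0.31 + 56·0.77 + 8·0.12 + 97·0.4 = 100.90 m².
T₆₀ = 0.161 × 195 / 100.90 = 0.311 s.

0.31 s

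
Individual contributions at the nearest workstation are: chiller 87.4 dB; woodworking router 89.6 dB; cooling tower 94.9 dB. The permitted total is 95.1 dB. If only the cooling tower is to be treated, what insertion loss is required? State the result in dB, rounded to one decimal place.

Everything except the cooling tower sums to 10^(87.4/10) + 10^(89.6/10) = 1.462e+09 in linear terms, 91.65 dB.
The limit corresponds to 10^(95.1/10) = 3.236e+09; subtracting the fixed part leaves 1.774e+09 for the cooling tower, i.e. 92.49 dB.
Required insertion loss = 94.9 − 92.49 = 2.41 dB.

2.4 dB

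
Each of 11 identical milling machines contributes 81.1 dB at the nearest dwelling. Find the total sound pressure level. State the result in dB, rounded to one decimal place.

L_total = L₁ + 10·log₁₀ N for N identical incoherent sources.
L_total = 81.1 + 10·log₁₀(11) = 81.1 + 10.414 = 91.51 dB.

91.5 dB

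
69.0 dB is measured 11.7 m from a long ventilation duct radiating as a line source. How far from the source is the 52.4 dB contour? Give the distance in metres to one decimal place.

The 16.6 dB drop corresponds to a distance ratio of 10^(16.6/10) for a line source.
r₂ = 11.7·10^((69.0−52.4)/10) = 11.7·10^(16.6/10) = 534.79 m.

534.8 m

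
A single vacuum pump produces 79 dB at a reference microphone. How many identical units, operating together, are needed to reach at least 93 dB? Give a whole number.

Need L₁ + 10·log₁₀ N ≥ 93, i.e. log₁₀ N ≥ 1.40.
N ≥ 10^(14.0/10) = 25.119, so N = 26.

26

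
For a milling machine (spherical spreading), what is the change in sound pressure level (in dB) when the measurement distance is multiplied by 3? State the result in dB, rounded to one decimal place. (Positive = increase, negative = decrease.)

With spherical spreading the level changes by −20·log₁₀(r₂/r₁).
ΔL = −20·log₁₀(3) = -9.54 dB.

-9.5 dB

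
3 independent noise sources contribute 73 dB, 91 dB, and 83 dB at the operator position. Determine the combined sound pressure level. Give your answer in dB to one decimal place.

91.7 dB

Incoherent sources combine by intensity addition: L_total = 10·log₁₀(Σ 10^(L_i/10)).
Σ 10^(L/10) = 10^(73/10) + 10^(91/10) + 10^(83/10) = 1.478e+09.
L_total = 10·log₁₀(1.478e+09) = 91.70 dB.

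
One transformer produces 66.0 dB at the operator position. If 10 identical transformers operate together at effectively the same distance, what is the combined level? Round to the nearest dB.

76 dB

L_total = L₁ + 10·log₁₀ N for N identical incoherent sources.
L_total = 66.0 + 10·log₁₀(10) = 66.0 + 10.000 = 76.00 dB.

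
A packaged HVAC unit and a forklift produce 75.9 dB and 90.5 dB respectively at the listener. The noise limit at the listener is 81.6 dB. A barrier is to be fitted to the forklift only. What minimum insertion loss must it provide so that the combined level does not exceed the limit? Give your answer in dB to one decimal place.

The untreated sources together contribute 10^(75.9/10) = 3.890e+07, i.e. 75.90 dB.
To meet 81.6 dB overall, the treated forklift may contribute at most 10^(81.6/10) − 3.890e+07 = 1.056e+08, i.e. 80.24 dB.
Required insertion loss = 90.5 − 80.24 = 10.26 dB.

10.3 dB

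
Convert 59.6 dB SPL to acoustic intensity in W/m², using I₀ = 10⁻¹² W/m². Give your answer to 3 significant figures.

L = 10·log₁₀(I/I₀) ⇒ I = I₀·10^(L/10) = 10⁻¹² × 10^5.96.

9.12e-07 W/m²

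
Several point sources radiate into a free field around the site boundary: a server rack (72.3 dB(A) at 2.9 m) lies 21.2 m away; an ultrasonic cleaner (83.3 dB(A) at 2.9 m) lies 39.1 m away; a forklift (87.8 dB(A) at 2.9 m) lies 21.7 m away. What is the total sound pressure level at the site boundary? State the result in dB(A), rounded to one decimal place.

70.9 dB(A)

Propagate each source to the receiver with L = L_ref − 20·log₁₀(r/r_ref), then add intensities.
server rack: 72.3 − 20·log₁₀(21.2/2.9) = 72.3 − 17.28 = 55.02 dB(A).
ultrasonic cleaner: 83.3 − 20·log₁₀(39.1/2.9) = 83.3 − 22.60 = 60.70 dB(A).
forklift: 87.8 − 20·log₁₀(21.7/2.9) = 87.8 − 17.48 = 70.32 dB(A).
Σ 10^(L/10) = 1.226e+07 → L_total = 10·log₁₀(1.226e+07) = 70.88 dB(A).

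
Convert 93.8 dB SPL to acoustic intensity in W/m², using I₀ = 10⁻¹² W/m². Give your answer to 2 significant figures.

0.0024 W/m²

L = 10·log₁₀(I/I₀) ⇒ I = I₀·10^(L/10) = 10⁻¹² × 10^9.38.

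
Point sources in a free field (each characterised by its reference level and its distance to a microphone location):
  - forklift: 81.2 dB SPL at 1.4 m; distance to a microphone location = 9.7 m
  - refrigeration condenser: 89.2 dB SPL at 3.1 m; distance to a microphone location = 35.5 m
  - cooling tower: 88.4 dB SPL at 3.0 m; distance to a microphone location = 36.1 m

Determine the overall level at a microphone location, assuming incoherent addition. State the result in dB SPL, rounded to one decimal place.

Propagate each source to the receiver with L = L_ref − 20·log₁₀(r/r_ref), then add intensities.
forklift: 81.2 − 20·log₁₀(9.7/1.4) = 81.2 − 16.81 = 64.39 dB SPL.
refrigeration condenser: 89.2 − 20·log₁₀(35.5/3.1) = 89.2 − 21.18 = 68.02 dB SPL.
cooling tower: 88.4 − 20·log₁₀(36.1/3.0) = 88.4 − 21.61 = 66.79 dB SPL.
Σ 10^(L/10) = 1.387e+07 → L_total = 10·log₁₀(1.387e+07) = 71.42 dB SPL.

71.4 dB SPL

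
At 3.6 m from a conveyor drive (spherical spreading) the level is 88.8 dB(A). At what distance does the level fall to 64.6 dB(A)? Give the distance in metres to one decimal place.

58.4 m

The 24.2 dB drop corresponds to a distance ratio of 10^(24.2/20) for a point source.
r₂ = 3.6·10^((88.8−64.6)/20) = 3.6·10^(24.2/20) = 58.39 m.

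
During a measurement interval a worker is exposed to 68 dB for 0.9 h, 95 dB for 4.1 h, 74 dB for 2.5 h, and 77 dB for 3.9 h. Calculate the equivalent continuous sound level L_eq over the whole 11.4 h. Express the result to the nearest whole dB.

Weight each interval's intensity by its duration and average over T = 11.4 h:
Σ tᵢ·10^(Lᵢ/10) = 0.9·10^(68/10) + 4.1·10^(95/10) + 2.5·10^(74/10) + 3.9·10^(77/10) = 1.323e+10.
L_eq = 10·log₁₀(1.323e+10/11.4) = 90.65 dB.

91 dB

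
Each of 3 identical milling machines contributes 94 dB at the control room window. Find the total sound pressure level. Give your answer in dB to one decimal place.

L_total = L₁ + 10·log₁₀ N for N identical incoherent sources.
L_total = 94 + 10·log₁₀(3) = 94 + 4.771 = 98.77 dB.

98.8 dB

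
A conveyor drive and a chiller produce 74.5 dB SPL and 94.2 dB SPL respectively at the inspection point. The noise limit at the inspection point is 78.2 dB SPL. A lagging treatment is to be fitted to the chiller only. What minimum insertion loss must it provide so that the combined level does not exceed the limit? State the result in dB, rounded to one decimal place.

The untreated sources together contribute 10^(74.5/10) = 2.818e+07, i.e. 74.50 dB SPL.
The limit corresponds to 10^(78.2/10) = 6.607e+07; subtracting the fixed part leaves 3.789e+07 for the chiller, i.e. 75.78 dB SPL.
Required insertion loss = 94.2 − 75.78 = 18.42 dB.

18.4 dB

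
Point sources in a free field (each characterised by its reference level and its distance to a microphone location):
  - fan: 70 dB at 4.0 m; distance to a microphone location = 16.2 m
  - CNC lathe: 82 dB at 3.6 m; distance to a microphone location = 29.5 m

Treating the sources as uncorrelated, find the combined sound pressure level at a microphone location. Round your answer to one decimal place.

64.7 dB

First find each source's level at the receiver (point-source: −20·log₁₀(r/r_ref)), then combine on an intensity basis.
fan: 70 − 20·log₁₀(16.2/4.0) = 70 − 12.15 = 57.85 dB.
CNC lathe: 82 − 20·log₁₀(29.5/3.6) = 82 − 18.27 = 63.73 dB.
Σ 10^(L/10) = 2.970e+06 → L_total = 10·log₁₀(2.970e+06) = 64.73 dB.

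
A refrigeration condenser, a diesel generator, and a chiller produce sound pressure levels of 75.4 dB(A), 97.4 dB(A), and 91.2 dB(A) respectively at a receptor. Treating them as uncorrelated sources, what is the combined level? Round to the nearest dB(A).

Incoherent sources combine by intensity addition: L_total = 10·log₁₀(Σ 10^(L_i/10)).
Σ 10^(L/10) = 10^(75.4/10) + 10^(97.4/10) + 10^(91.2/10) = 6.848e+09.
L_total = 10·log₁₀(6.848e+09) = 98.36 dB(A).

98 dB(A)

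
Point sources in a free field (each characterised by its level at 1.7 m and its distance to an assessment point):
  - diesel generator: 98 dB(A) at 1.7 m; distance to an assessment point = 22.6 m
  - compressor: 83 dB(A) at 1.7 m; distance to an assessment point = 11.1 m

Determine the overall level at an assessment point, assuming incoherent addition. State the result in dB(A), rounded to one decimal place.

First find each source's level at the receiver (point-source: −20·log₁₀(r/r_ref)), then combine on an intensity basis.
diesel generator: 98 − 20·log₁₀(22.6/1.7) = 98 − 22.47 = 75.53 dB(A).
compressor: 83 − 20·log₁₀(11.1/1.7) = 83 − 16.30 = 66.70 dB(A).
Σ 10^(L/10) = 4.038e+07 → L_total = 10·log₁₀(4.038e+07) = 76.06 dB(A).

76.1 dB(A)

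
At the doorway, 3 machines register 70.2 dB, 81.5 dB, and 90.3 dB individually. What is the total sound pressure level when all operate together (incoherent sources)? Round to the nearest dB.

For uncorrelated sources the intensities add, so convert each level to linear form, sum, and take 10·log₁₀ of the total.
Σ 10^(L/10) = 10^(70.2/10) + 10^(81.5/10) + 10^(90.3/10) = 1.223e+09.
L_total = 10·log₁₀(1.223e+09) = 90.88 dB.

91 dB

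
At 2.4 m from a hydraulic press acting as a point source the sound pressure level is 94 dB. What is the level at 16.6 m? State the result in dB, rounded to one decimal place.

Point-source attenuation: ΔL = 20·log₁₀(r₂/r₁) = 20·log₁₀(16.6/2.4) = 16.798 dB.
L₂ = 94 − 20·log₁₀(16.6/2.4) = 94 − 16.798 = 77.20 dB.

77.2 dB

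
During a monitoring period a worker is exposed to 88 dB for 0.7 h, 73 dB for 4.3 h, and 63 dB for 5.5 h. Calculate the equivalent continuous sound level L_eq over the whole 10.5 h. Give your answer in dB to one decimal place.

77.1 dB

The energy average is taken in the linear domain: L_eq = 10·log₁₀[(Σ tᵢ·10^(Lᵢ/10))/T], T = 10.5 h.
Σ tᵢ·10^(Lᵢ/10) = 0.7·10^(88/10) + 4.3·10^(73/10) + 5.5·10^(63/10) = 5.384e+08.
L_eq = 10·log₁₀(5.384e+08/10.5) = 77.10 dB.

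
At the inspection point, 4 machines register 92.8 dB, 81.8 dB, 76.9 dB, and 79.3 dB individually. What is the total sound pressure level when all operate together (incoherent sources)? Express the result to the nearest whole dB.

93 dB

Incoherent sources combine by intensity addition: L_total = 10·log₁₀(Σ 10^(L_i/10)).
Σ 10^(L/10) = 10^(92.8/10) + 10^(81.8/10) + 10^(76.9/10) + 10^(79.3/10) = 2.191e+09.
L_total = 10·log₁₀(2.191e+09) = 93.41 dB.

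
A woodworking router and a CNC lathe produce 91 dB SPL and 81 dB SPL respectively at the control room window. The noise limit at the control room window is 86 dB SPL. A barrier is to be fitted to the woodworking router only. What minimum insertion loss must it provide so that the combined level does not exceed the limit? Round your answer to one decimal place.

Everything except the woodworking router sums to 10^(81/10) = 1.259e+08 in linear terms, 81.00 dB SPL.
The limit corresponds to 10^(86/10) = 3.981e+08; subtracting the fixed part leaves 2.722e+08 for the woodworking router, i.e. 84.35 dB SPL.
So the woodworking router must be reduced from 91 to 84.35 dB SPL: IL = 6.65 dB.

6.7 dB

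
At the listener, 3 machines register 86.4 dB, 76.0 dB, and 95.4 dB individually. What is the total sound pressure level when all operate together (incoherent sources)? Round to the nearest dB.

96 dB

Incoherent sources combine by intensity addition: L_total = 10·log₁₀(Σ 10^(L_i/10)).
Σ 10^(L/10) = 10^(86.4/10) + 10^(76.0/10) + 10^(95.4/10) = 3.944e+09.
L_total = 10·log₁₀(3.944e+09) = 95.96 dB.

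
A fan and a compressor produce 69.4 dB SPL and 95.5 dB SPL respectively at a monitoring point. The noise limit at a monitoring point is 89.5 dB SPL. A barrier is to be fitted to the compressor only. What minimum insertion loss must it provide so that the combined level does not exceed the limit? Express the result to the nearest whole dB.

Fixed contribution from the other source: Σ 10^(L/10) = 10^(69.4/10) = 8.710e+06 (69.40 dB SPL).
The limit corresponds to 10^(89.5/10) = 8.913e+08; subtracting the fixed part leaves 8.825e+08 for the compressor, i.e. 89.46 dB SPL.
Required insertion loss = 95.5 − 89.46 = 6.04 dB.

6 dB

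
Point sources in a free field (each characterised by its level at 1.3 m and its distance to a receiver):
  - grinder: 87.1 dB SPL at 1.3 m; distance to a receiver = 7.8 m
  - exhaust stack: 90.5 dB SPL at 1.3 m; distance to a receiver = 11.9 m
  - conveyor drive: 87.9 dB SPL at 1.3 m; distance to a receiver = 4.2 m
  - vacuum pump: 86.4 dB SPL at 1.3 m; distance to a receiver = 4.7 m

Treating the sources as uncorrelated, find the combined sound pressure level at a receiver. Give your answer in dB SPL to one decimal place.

Propagate each source to the receiver with L = L_ref − 20·log₁₀(r/r_ref), then add intensities.
grinder: 87.1 − 20·log₁₀(7.8/1.3) = 87.1 − 15.56 = 71.54 dB SPL.
exhaust stack: 90.5 − 20·log₁₀(11.9/1.3) = 90.5 − 19.23 = 71.27 dB SPL.
conveyor drive: 87.9 − 20·log₁₀(4.2/1.3) = 87.9 − 10.19 = 77.71 dB SPL.
vacuum pump: 86.4 − 20·log₁₀(4.7/1.3) = 86.4 − 11.16 = 75.24 dB SPL.
Σ 10^(L/10) = 1.201e+08 → L_total = 10·log₁₀(1.201e+08) = 80.80 dB SPL.

80.8 dB SPL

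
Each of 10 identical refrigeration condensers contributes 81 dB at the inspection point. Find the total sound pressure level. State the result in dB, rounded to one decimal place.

91.0 dB

L_total = L₁ + 10·log₁₀ N for N identical incoherent sources.
L_total = 81 + 10·log₁₀(10) = 81 + 10.000 = 91.00 dB.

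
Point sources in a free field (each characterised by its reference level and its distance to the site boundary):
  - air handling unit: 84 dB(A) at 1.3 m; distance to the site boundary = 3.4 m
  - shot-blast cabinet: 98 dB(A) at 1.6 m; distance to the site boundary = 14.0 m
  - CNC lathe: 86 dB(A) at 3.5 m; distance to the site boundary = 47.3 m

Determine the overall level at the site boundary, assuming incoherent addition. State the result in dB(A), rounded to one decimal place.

80.8 dB(A)

First find each source's level at the receiver (point-source: −20·log₁₀(r/r_ref)), then combine on an intensity basis.
air handling unit: 84 − 20·log₁₀(3.4/1.3) = 84 − 8.35 = 75.65 dB(A).
shot-blast cabinet: 98 − 20·log₁₀(14.0/1.6) = 98 − 18.84 = 79.16 dB(A).
CNC lathe: 86 − 20·log₁₀(47.3/3.5) = 86 − 22.62 = 63.38 dB(A).
Σ 10^(L/10) = 1.213e+08 → L_total = 10·log₁₀(1.213e+08) = 80.84 dB(A).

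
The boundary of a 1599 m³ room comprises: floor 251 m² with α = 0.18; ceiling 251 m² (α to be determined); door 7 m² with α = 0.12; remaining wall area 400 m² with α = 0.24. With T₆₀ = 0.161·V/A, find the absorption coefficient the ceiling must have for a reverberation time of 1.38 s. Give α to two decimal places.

A = 0.161·V/T₆₀ = 0.161·1599/1.38 = 186.55 m² sabins.
Absorption from the other surfaces = 251·0.18 + 7·0.12 + 400·0.24 = 142.02 m², so the ceiling must supply 44.53 m² over 251 m².
α = 44.53/251 = 0.177.

0.18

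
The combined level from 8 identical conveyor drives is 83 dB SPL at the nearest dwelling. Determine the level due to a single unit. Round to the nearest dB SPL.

74 dB SPL

For N identical incoherent sources L_total = L₁ + 10·log₁₀ N, so L₁ = 83 − 10·log₁₀(8) = 83 − 9.031.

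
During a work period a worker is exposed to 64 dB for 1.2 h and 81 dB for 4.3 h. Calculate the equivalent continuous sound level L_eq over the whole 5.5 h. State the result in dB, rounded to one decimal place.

Weight each interval's intensity by its duration and average over T = 5.5 h:
Σ tᵢ·10^(Lᵢ/10) = 1.2·10^(64/10) + 4.3·10^(81/10) = 5.444e+08.
L_eq = 10·log₁₀(5.444e+08/5.5) = 79.96 dB.

80.0 dB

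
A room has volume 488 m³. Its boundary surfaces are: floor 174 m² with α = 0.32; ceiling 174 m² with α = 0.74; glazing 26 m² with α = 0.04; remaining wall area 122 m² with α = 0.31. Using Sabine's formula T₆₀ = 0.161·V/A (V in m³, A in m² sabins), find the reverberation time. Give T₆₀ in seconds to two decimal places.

0.35 s

Summing Sᵢαᵢ: 174·0.32 + 174·0.74 + 26·0.04 + 122·0.31 = 223.30 m².
T₆₀ = 0.161·V/A = 0.161·488/223.30 = 0.352 s.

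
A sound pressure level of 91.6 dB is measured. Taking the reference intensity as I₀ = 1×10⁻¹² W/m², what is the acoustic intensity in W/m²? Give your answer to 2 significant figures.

0.0014 W/m²

I/I₀ = 10^(91.6/10) = 1.445e+09, so I = 1.445e+09 × 10⁻¹² W/m².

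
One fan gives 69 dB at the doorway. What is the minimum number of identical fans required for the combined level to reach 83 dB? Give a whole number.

26

N identical sources give L₁ + 10·log₁₀ N, so require 10·log₁₀ N ≥ 83 − 69 = 14.0 dB.
N ≥ 10^(14.0/10) = 25.119, so N = 26.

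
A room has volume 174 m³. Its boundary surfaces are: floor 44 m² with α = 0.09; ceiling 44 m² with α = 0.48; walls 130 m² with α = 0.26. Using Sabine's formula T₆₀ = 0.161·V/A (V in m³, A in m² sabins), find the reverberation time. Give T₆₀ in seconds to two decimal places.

0.48 s

Summing Sᵢαᵢ: 44·0.09 + 44·0.48 + 130·0.26 = 58.88 m².
T₆₀ = 0.161 × 174 / 58.88 = 0.476 s.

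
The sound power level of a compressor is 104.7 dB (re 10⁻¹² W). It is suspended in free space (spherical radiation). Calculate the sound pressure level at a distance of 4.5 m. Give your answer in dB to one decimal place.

80.6 dB

Free-field spherical radiation: L_p = L_w − 10·log₁₀(4π·r²), r = 4.5 m.
4π·r² = 254.5 m², 10·log₁₀ of that is 24.056 dB.
L_p = 104.7 − 24.056 = 80.64 dB.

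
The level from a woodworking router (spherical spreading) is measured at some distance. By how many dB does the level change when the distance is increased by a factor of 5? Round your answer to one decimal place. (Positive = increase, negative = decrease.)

-14.0 dB

Point-source spreading: ΔL = −20·log₁₀(r₂/r₁).
ΔL = −20·log₁₀(5) = -13.98 dB.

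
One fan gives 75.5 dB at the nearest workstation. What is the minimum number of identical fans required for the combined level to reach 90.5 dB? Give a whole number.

The shortfall is 90.5 − 75.5 = 15.0 dB, and N units add 10·log₁₀ N, so need 10·log₁₀ N ≥ 15.0.
N ≥ 10^(15.0/10) = 31.623, so N = 32.

32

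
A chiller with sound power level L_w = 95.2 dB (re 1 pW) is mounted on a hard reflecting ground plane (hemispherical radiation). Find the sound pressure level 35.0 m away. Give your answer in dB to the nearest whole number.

The power spreads over a hemisphere of area 2π·r², so L_p = L_w − 10·log₁₀(2π·r²).
2π·r² = 7697 m², 10·log₁₀ of that is 38.863 dB.
L_p = 95.2 − 38.863 = 56.34 dB.

56 dB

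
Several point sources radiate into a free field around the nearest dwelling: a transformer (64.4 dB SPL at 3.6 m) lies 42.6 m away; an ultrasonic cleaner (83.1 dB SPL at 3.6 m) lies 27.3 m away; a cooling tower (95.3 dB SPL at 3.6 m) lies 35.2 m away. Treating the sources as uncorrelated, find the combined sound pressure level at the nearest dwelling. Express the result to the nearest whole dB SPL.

Apply inverse-square spreading to bring every level to the receiver, then sum 10^(L/10).
transformer: 64.4 − 20·log₁₀(42.6/3.6) = 64.4 − 21.46 = 42.94 dB SPL.
ultrasonic cleaner: 83.1 − 20·log₁₀(27.3/3.6) = 83.1 − 17.60 = 65.50 dB SPL.
cooling tower: 95.3 − 20·log₁₀(35.2/3.6) = 95.3 − 19.80 = 75.50 dB SPL.
Σ 10^(L/10) = 3.901e+07 → L_total = 10·log₁₀(3.901e+07) = 75.91 dB SPL.

76 dB SPL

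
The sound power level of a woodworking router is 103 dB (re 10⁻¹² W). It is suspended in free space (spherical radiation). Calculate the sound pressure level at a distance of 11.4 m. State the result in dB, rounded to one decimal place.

The power spreads over a sphere of area 4π·r², so L_p = L_w − 10·log₁₀(4π·r²).
4π·r² = 1633 m², 10·log₁₀ of that is 32.130 dB.
L_p = 103 − 32.130 = 70.87 dB.

70.9 dB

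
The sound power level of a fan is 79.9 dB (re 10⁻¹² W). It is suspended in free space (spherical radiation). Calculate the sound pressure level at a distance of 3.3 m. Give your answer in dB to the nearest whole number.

59 dB

The power spreads over a sphere of area 4π·r², so L_p = L_w − 10·log₁₀(4π·r²).
4π·r² = 136.8 m², 10·log₁₀ of that is 21.362 dB.
L_p = 79.9 − 21.362 = 58.54 dB.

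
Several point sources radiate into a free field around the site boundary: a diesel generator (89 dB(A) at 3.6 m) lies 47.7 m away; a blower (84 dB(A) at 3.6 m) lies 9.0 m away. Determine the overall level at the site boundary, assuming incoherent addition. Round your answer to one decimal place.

76.5 dB(A)

Propagate each source to the receiver with L = L_ref − 20·log₁₀(r/r_ref), then add intensities.
diesel generator: 89 − 20·log₁₀(47.7/3.6) = 89 − 22.44 = 66.56 dB(A).
blower: 84 − 20·log₁₀(9.0/3.6) = 84 − 7.96 = 76.04 dB(A).
Σ 10^(L/10) = 4.471e+07 → L_total = 10·log₁₀(4.471e+07) = 76.50 dB(A).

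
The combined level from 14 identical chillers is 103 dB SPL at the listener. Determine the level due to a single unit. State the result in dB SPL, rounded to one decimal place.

91.5 dB SPL

Dividing the total intensity by 14 lowers the level by 10·log₁₀ 14 = 11.461 dB: L₁ = 103 − 11.461.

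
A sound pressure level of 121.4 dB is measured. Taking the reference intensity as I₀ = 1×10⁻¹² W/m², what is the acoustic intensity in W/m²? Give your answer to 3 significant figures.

1.38 W/m²

L = 10·log₁₀(I/I₀) ⇒ I = I₀·10^(L/10) = 10⁻¹² × 10^12.14.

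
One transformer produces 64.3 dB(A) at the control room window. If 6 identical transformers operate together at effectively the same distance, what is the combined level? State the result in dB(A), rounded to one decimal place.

72.1 dB(A)

L_total = L₁ + 10·log₁₀ N for N identical incoherent sources.
L_total = 64.3 + 10·log₁₀(6) = 64.3 + 7.782 = 72.08 dB(A).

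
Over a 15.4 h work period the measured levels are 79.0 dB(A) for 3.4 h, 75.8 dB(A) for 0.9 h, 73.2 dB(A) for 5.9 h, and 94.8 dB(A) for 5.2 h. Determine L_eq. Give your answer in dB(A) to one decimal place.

L_eq = 10·log₁₀[(1/T)·Σ tᵢ·10^(Lᵢ/10)] with T = 15.4 h.
Σ tᵢ·10^(Lᵢ/10) = 3.4·10^(79.0/10) + 0.9·10^(75.8/10) + 5.9·10^(73.2/10) + 5.2·10^(94.8/10) = 1.613e+10.
L_eq = 10·log₁₀(1.613e+10/15.4) = 90.20 dB(A).

90.2 dB(A)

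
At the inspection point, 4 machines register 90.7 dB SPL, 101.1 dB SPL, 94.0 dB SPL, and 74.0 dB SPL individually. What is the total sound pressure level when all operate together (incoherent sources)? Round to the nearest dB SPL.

Incoherent sources combine by intensity addition: L_total = 10·log₁₀(Σ 10^(L_i/10)).
Σ 10^(L/10) = 10^(90.7/10) + 10^(101.1/10) + 10^(94.0/10) + 10^(74.0/10) = 1.659e+10.
L_total = 10·log₁₀(1.659e+10) = 102.20 dB SPL.

102 dB SPL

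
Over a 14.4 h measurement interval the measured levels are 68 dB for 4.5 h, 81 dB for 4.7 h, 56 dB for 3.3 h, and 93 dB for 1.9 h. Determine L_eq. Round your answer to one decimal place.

84.9 dB

L_eq = 10·log₁₀[(1/T)·Σ tᵢ·10^(Lᵢ/10)] with T = 14.4 h.
Σ tᵢ·10^(Lᵢ/10) = 4.5·10^(68/10) + 4.7·10^(81/10) + 3.3·10^(56/10) + 1.9·10^(93/10) = 4.412e+09.
L_eq = 10·log₁₀(4.412e+09/14.4) = 84.86 dB.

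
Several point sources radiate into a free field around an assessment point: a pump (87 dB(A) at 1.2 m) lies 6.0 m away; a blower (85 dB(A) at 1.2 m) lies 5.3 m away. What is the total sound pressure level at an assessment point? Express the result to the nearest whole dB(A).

First find each source's level at the receiver (point-source: −20·log₁₀(r/r_ref)), then combine on an intensity basis.
pump: 87 − 20·log₁₀(6.0/1.2) = 87 − 13.98 = 73.02 dB(A).
blower: 85 − 20·log₁₀(5.3/1.2) = 85 − 12.90 = 72.10 dB(A).
Σ 10^(L/10) = 3.626e+07 → L_total = 10·log₁₀(3.626e+07) = 75.59 dB(A).

76 dB(A)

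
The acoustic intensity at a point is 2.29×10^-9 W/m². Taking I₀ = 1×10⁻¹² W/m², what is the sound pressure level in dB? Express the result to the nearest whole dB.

I/I₀ = 2.29×10^-9/10⁻¹² = 2.29×10^3, and L = 10·log₁₀(I/I₀).
L = 10·(0.3598 + 3) = 33.60 dB.

34 dB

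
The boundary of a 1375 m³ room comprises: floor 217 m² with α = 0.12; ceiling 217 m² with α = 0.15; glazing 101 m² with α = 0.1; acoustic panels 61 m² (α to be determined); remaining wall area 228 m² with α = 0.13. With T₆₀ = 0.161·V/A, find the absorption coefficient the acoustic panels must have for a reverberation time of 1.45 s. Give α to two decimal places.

0.89

From T₆₀ = 0.161·V/A, the target T₆₀ = 1.45 s needs A = 0.161·1375/1.45 = 152.67 m².
Absorption from the other surfaces = 217·0.12 + 217·0.15 + 101·0.1 + 228·0.13 = 98.33 m², so the acoustic panels must supply 54.34 m² over 61 m².
α = 54.34/61 = 0.891.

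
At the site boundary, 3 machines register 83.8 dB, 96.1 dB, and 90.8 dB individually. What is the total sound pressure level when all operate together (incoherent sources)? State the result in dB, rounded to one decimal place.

97.4 dB

For uncorrelated sources the intensities add, so convert each level to linear form, sum, and take 10·log₁₀ of the total.
Σ 10^(L/10) = 10^(83.8/10) + 10^(96.1/10) + 10^(90.8/10) = 5.516e+09.
L_total = 10·log₁₀(5.516e+09) = 97.42 dB.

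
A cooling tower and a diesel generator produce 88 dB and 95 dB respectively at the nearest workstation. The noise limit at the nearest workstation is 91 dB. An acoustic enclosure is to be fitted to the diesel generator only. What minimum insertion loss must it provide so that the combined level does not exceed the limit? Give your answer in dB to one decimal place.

The untreated sources together contribute 10^(88/10) = 6.310e+08, i.e. 88.00 dB.
The limit corresponds to 10^(91/10) = 1.259e+09; subtracting the fixed part leaves 6.280e+08 for the diesel generator, i.e. 87.98 dB.
Required insertion loss = 95 − 87.98 = 7.02 dB.

7.0 dB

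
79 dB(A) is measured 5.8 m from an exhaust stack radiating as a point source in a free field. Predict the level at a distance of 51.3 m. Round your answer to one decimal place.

For a point source, L₂ = L₁ − 20·log₁₀(r₂/r₁).
L₂ = 79 − 20·log₁₀(51.3/5.8) = 79 − 18.934 = 60.07 dB(A).

60.1 dB(A)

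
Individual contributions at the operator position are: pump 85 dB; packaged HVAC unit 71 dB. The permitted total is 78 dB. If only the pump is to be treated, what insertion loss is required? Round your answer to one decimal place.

Everything except the pump sums to 10^(71/10) = 1.259e+07 in linear terms, 71.00 dB.
To meet 78 dB overall, the treated pump may contribute at most 10^(78/10) − 1.259e+07 = 5.051e+07, i.e. 77.03 dB.
Required insertion loss = 85 − 77.03 = 7.97 dB.

8.0 dB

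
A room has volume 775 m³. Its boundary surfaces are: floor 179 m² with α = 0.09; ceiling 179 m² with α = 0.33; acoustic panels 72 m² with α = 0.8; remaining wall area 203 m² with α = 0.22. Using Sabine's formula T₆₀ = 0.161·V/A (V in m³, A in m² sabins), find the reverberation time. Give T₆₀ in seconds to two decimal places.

0.70 s

Total absorption A = 179·0.09 + 179·0.33 + 72·0.8 + 203·0.22 = 177.44 m² sabins.
T₆₀ = 0.161·V/A = 0.161·775/177.44 = 0.703 s.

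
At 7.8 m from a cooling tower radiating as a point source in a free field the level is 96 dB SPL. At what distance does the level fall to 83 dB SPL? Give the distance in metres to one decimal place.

Point-source spreading drops the level by 20·log₁₀(r₂/r₁); inverting, r₂/r₁ = 10^(ΔL/20).
r₂ = 7.8·10^((96−83)/20) = 7.8·10^(13.0/20) = 34.84 m.

34.8 m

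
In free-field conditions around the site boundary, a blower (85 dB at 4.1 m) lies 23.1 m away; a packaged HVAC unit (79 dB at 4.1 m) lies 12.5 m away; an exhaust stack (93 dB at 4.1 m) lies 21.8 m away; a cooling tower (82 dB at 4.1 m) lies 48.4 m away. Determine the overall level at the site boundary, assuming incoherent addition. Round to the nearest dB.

80 dB

Apply inverse-square spreading to bring every level to the receiver, then sum 10^(L/10).
blower: 85 − 20·log₁₀(23.1/4.1) = 85 − 15.02 = 69.98 dB.
packaged HVAC unit: 79 − 20·log₁₀(12.5/4.1) = 79 − 9.68 = 69.32 dB.
exhaust stack: 93 − 20·log₁₀(21.8/4.1) = 93 − 14.51 = 78.49 dB.
cooling tower: 82 − 20·log₁₀(48.4/4.1) = 82 − 21.44 = 60.56 dB.
Σ 10^(L/10) = 9.022e+07 → L_total = 10·log₁₀(9.022e+07) = 79.55 dB.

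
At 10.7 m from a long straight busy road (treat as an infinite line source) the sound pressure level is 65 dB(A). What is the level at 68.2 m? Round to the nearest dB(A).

Cylindrical spreading from a line source gives a 10·log₁₀(r₂/r₁) drop.
L₂ = 65 − 10·log₁₀(68.2/10.7) = 65 − 8.044 = 56.96 dB(A).

57 dB(A)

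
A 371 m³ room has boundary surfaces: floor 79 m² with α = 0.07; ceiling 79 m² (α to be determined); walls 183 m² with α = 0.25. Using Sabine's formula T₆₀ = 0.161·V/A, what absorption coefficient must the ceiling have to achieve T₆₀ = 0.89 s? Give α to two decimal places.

0.20

From T₆₀ = 0.161·V/A, the target T₆₀ = 0.89 s needs A = 0.161·371/0.89 = 67.11 m².
Absorption from the other surfaces = 79·0.07 + 183·0.25 = 51.28 m², so the ceiling must supply 15.83 m² over 79 m².
α = 15.83/79 = 0.200.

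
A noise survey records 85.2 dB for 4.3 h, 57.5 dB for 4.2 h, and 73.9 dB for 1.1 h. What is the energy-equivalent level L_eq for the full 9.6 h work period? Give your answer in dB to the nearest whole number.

The energy average is taken in the linear domain: L_eq = 10·log₁₀[(Σ tᵢ·10^(Lᵢ/10))/T], T = 9.6 h.
Σ tᵢ·10^(Lᵢ/10) = 4.3·10^(85.2/10) + 4.2·10^(57.5/10) + 1.1·10^(73.9/10) = 1.453e+09.
L_eq = 10·log₁₀(1.453e+09/9.6) = 81.80 dB.

82 dB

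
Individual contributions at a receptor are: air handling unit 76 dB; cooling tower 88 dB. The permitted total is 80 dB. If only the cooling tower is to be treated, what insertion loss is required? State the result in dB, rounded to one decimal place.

The untreated sources together contribute 10^(76/10) = 3.981e+07, i.e. 76.00 dB.
The limit corresponds to 10^(80/10) = 1.000e+08; subtracting the fixed part leaves 6.019e+07 for the cooling tower, i.e. 77.80 dB.
Required insertion loss = 88 − 77.80 = 10.20 dB.

10.2 dB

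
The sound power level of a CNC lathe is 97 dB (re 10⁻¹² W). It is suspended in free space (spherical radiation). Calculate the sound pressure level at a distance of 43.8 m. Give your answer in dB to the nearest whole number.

53 dB

L_p = L_w − 10·log₁₀(4π·r²) with r = 43.8 m.
4π·r² = 2.411e+04 m², 10·log₁₀ of that is 43.822 dB.
L_p = 97 − 43.822 = 53.18 dB.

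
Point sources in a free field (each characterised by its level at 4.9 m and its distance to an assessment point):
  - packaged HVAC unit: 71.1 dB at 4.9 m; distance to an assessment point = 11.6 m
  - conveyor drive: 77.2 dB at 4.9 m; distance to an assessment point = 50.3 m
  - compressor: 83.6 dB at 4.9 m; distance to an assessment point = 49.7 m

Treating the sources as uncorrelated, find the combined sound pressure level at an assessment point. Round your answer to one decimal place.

67.0 dB

Propagate each source to the receiver with L = L_ref − 20·log₁₀(r/r_ref), then add intensities.
packaged HVAC unit: 71.1 − 20·log₁₀(11.6/4.9) = 71.1 − 7.49 = 63.61 dB.
conveyor drive: 77.2 − 20·log₁₀(50.3/4.9) = 77.2 − 20.23 = 56.97 dB.
compressor: 83.6 − 20·log₁₀(49.7/4.9) = 83.6 − 20.12 = 63.48 dB.
Σ 10^(L/10) = 5.023e+06 → L_total = 10·log₁₀(5.023e+06) = 67.01 dB.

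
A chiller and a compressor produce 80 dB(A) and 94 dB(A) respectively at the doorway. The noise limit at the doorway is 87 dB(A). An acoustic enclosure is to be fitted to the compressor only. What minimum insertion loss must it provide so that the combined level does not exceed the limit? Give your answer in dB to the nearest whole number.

8 dB

Fixed contribution from the other source: Σ 10^(L/10) = 10^(80/10) = 1.000e+08 (80.00 dB(A)).
To meet 87 dB(A) overall, the treated compressor may contribute at most 10^(87/10) − 1.000e+08 = 4.012e+08, i.e. 86.03 dB(A).
Required insertion loss = 94 − 86.03 = 7.97 dB.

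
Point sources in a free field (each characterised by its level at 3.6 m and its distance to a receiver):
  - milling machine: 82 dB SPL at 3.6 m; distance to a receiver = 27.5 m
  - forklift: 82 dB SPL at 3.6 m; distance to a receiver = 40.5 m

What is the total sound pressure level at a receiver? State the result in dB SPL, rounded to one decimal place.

Apply inverse-square spreading to bring every level to the receiver, then sum 10^(L/10).
milling machine: 82 − 20·log₁₀(27.5/3.6) = 82 − 17.66 = 64.34 dB SPL.
forklift: 82 − 20·log₁₀(40.5/3.6) = 82 − 21.02 = 60.98 dB SPL.
Σ 10^(L/10) = 3.968e+06 → L_total = 10·log₁₀(3.968e+06) = 65.99 dB SPL.

66.0 dB SPL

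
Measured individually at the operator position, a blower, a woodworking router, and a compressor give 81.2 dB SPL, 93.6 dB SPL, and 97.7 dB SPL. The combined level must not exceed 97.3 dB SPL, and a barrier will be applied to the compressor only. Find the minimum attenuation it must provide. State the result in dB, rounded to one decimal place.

3.0 dB

The untreated sources together contribute 10^(81.2/10) + 10^(93.6/10) = 2.423e+09, i.e. 93.84 dB SPL.
To meet 97.3 dB SPL overall, the treated compressor may contribute at most 10^(97.3/10) − 2.423e+09 = 2.948e+09, i.e. 94.69 dB SPL.
So the compressor must be reduced from 97.7 to 94.69 dB SPL: IL = 3.01 dB.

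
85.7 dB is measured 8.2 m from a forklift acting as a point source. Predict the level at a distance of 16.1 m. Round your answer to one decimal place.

Spherical spreading from a point source gives a 20·log₁₀(r₂/r₁) drop.
L₂ = 85.7 − 20·log₁₀(16.1/8.2) = 85.7 − 5.860 = 79.84 dB.

79.8 dB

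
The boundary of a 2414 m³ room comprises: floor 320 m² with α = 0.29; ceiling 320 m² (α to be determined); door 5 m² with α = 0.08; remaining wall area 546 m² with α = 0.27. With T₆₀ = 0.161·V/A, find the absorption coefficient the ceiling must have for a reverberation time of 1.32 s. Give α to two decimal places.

Required total absorption A = 0.161·2414/1.32 = 294.43 m².
Absorption from the other surfaces = 320·0.29 + 5·0.08 + 546·0.27 = 240.62 m², so the ceiling must supply 53.81 m² over 320 m².
α = 53.81/320 = 0.168.

0.17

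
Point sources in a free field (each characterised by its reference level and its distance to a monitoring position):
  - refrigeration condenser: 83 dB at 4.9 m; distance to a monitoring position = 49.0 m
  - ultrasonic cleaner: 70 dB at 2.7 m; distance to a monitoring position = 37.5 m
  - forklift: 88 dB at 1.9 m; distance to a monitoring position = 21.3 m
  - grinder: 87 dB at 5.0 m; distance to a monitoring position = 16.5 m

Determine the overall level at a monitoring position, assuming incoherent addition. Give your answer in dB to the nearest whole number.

Propagate each source to the receiver with L = L_ref − 20·log₁₀(r/r_ref), then add intensities.
refrigeration condenser: 83 − 20·log₁₀(49.0/4.9) = 83 − 20.00 = 63.00 dB.
ultrasonic cleaner: 70 − 20·log₁₀(37.5/2.7) = 70 − 22.85 = 47.15 dB.
forklift: 88 − 20·log₁₀(21.3/1.9) = 88 − 20.99 = 67.01 dB.
grinder: 87 − 20·log₁₀(16.5/5.0) = 87 − 10.37 = 76.63 dB.
Σ 10^(L/10) = 5.309e+07 → L_total = 10·log₁₀(5.309e+07) = 77.25 dB.

77 dB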